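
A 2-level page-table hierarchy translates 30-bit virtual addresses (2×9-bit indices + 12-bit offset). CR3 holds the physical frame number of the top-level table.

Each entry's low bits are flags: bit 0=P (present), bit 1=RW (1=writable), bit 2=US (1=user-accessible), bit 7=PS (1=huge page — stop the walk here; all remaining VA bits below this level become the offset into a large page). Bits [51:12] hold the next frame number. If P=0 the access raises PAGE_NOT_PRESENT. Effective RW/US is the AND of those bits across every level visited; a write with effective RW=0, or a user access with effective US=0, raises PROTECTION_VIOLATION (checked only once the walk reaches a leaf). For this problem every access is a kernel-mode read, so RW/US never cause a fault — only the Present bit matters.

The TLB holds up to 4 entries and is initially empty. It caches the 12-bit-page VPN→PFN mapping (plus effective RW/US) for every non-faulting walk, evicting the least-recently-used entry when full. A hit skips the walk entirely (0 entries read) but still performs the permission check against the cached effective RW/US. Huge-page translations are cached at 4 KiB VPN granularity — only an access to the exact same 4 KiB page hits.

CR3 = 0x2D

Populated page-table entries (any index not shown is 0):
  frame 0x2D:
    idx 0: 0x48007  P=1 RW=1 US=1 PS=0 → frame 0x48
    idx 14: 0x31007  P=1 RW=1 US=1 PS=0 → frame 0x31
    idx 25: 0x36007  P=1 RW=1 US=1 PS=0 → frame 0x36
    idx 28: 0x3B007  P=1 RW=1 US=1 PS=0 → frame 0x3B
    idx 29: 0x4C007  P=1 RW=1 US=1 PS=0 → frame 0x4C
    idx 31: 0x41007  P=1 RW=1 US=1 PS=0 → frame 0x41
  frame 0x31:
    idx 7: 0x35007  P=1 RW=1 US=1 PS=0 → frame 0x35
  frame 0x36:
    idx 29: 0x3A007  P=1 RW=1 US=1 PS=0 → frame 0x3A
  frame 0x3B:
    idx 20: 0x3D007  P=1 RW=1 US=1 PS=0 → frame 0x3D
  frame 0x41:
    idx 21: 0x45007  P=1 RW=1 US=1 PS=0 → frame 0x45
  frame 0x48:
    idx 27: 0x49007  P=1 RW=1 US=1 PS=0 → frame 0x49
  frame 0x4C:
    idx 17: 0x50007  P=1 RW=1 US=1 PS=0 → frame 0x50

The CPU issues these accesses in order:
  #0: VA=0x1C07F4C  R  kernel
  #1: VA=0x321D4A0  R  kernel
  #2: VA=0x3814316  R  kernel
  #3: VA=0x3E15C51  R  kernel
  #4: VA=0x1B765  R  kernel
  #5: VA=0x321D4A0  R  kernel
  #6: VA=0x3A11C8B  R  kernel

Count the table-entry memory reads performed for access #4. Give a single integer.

Trace:
#0 VA=0x1C07F4C (r,kernel):
  lvl0: tbl 0x2D, slot 14 ⇒ 0x31007 (P1/RW1/US1/PS0)
  lvl1: tbl 0x31, slot 7 ⇒ 0x35007 (P1/RW1/US1/PS0)
  ✓ 0x35F4C  — 2 lookups
#1 VA=0x321D4A0 (r,kernel):
  lvl0: tbl 0x2D, slot 25 ⇒ 0x36007 (P1/RW1/US1/PS0)
  lvl1: tbl 0x36, slot 29 ⇒ 0x3A007 (P1/RW1/US1/PS0)
  ✓ 0x3A4A0  — 2 lookups
#2 VA=0x3814316 (r,kernel):
  lvl0: tbl 0x2D, slot 28 ⇒ 0x3B007 (P1/RW1/US1/PS0)
  lvl1: tbl 0x3B, slot 20 ⇒ 0x3D007 (P1/RW1/US1/PS0)
  ✓ 0x3D316  — 2 lookups
#3 VA=0x3E15C51 (r,kernel):
  lvl0: tbl 0x2D, slot 31 ⇒ 0x41007 (P1/RW1/US1/PS0)
  lvl1: tbl 0x41, slot 21 ⇒ 0x45007 (P1/RW1/US1/PS0)
  ✓ 0x45C51  — 2 lookups
#4 VA=0x1B765 (r,kernel):
  lvl0: tbl 0x2D, slot 0 ⇒ 0x48007 (P1/RW1/US1/PS0)
  lvl1: tbl 0x48, slot 27 ⇒ 0x49007 (P1/RW1/US1/PS0)
  ✓ 0x49765  — 2 lookups
#5 VA=0x321D4A0 (r,kernel):
  TLB hit vpn=0x321D → PA=0x3A4A0
#6 VA=0x3A11C8B (r,kernel):
  lvl0: tbl 0x2D, slot 29 ⇒ 0x4C007 (P1/RW1/US1/PS0)
  lvl1: tbl 0x4C, slot 17 ⇒ 0x50007 (P1/RW1/US1/PS0)
  ✓ 0x50C8B  — 2 lookups

Entries read for #4: 2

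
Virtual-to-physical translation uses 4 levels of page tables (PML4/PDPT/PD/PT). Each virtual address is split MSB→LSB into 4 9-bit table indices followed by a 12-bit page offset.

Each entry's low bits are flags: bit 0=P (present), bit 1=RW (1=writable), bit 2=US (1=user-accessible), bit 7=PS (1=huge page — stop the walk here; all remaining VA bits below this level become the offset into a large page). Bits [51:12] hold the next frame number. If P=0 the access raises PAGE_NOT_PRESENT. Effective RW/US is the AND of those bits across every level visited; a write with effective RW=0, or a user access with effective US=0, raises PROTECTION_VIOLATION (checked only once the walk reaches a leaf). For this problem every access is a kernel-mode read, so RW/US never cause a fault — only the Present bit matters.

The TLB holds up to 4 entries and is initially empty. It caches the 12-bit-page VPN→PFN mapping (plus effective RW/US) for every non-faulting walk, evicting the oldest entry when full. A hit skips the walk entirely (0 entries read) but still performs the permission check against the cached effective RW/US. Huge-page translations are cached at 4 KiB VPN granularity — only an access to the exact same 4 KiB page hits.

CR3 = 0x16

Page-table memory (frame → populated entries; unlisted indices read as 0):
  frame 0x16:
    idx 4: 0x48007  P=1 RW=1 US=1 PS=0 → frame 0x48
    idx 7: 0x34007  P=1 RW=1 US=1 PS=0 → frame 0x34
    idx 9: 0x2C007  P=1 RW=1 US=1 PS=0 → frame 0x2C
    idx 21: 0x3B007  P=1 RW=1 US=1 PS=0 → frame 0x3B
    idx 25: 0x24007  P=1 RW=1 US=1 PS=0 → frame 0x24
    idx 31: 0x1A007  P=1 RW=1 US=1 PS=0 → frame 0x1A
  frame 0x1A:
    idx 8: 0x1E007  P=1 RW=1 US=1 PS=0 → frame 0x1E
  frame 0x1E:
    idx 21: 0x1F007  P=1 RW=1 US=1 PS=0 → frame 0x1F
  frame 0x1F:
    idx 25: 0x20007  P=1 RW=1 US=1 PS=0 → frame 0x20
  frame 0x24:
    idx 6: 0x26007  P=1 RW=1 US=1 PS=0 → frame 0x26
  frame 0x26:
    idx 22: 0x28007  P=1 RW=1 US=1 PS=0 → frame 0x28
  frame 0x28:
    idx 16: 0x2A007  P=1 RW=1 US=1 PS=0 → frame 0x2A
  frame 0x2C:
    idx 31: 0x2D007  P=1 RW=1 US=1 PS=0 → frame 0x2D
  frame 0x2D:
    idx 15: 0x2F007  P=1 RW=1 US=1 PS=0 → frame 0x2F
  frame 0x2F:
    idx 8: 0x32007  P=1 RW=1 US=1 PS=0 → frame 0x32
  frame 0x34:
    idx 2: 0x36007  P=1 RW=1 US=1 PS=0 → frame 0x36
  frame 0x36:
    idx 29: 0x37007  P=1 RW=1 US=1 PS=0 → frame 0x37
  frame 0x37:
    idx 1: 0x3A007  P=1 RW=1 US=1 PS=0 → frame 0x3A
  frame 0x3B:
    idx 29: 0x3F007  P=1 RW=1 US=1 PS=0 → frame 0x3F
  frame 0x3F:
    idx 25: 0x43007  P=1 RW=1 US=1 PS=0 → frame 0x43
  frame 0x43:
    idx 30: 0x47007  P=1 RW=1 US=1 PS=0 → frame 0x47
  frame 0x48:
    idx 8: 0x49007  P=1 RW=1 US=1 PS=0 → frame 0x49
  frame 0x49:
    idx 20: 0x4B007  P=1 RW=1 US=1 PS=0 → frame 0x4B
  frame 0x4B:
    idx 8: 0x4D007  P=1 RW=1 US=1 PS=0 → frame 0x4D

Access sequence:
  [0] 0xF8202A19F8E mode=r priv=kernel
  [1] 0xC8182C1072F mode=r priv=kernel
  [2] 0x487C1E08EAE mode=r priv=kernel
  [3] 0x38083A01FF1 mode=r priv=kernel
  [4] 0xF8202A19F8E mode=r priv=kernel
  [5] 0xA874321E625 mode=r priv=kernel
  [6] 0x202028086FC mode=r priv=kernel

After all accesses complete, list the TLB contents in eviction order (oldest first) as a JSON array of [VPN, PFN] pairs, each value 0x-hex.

Per-access translation:
#0 VA=0xF8202A19F8E (r,kernel):
  [0] read 0x16 idx=31: raw=0x1A007 flags P=1 W=1 U=1 S=0
  [1] read 0x1A idx=8: raw=0x1E007 flags P=1 W=1 U=1 S=0
  [2] read 0x1E idx=21: raw=0x1F007 flags P=1 W=1 U=1 S=0
  [3] read 0x1F idx=25: raw=0x20007 flags P=1 W=1 U=1 S=0
  → PA=0x20F8E  (4 entries read)
#1 VA=0xC8182C1072F (r,kernel):
  [0] read 0x16 idx=25: raw=0x24007 flags P=1 W=1 U=1 S=0
  [1] read 0x24 idx=6: raw=0x26007 flags P=1 W=1 U=1 S=0
  [2] read 0x26 idx=22: raw=0x28007 flags P=1 W=1 U=1 S=0
  [3] read 0x28 idx=16: raw=0x2A007 flags P=1 W=1 U=1 S=0
  → PA=0x2A72F  (4 entries read)
#2 VA=0x487C1E08EAE (r,kernel):
  [0] read 0x16 idx=9: raw=0x2C007 flags P=1 W=1 U=1 S=0
  [1] read 0x2C idx=31: raw=0x2D007 flags P=1 W=1 U=1 S=0
  [2] read 0x2D idx=15: raw=0x2F007 flags P=1 W=1 U=1 S=0
  [3] read 0x2F idx=8: raw=0x32007 flags P=1 W=1 U=1 S=0
  → PA=0x32EAE  (4 entries read)
#3 VA=0x38083A01FF1 (r,kernel):
  [0] read 0x16 idx=7: raw=0x34007 flags P=1 W=1 U=1 S=0
  [1] read 0x34 idx=2: raw=0x36007 flags P=1 W=1 U=1 S=0
  [2] read 0x36 idx=29: raw=0x37007 flags P=1 W=1 U=1 S=0
  [3] read 0x37 idx=1: raw=0x3A007 flags P=1 W=1 U=1 S=0
  → PA=0x3AFF1  (4 entries read)
#4 VA=0xF8202A19F8E (r,kernel):
  TLB hit vpn=0xF8202A19 → PA=0x20F8E
#5 VA=0xA874321E625 (r,kernel):
  [0] read 0x16 idx=21: raw=0x3B007 flags P=1 W=1 U=1 S=0
  [1] read 0x3B idx=29: raw=0x3F007 flags P=1 W=1 U=1 S=0
  [2] read 0x3F idx=25: raw=0x43007 flags P=1 W=1 U=1 S=0
  [3] read 0x43 idx=30: raw=0x47007 flags P=1 W=1 U=1 S=0
  → PA=0x47625  (4 entries read)
#6 VA=0x202028086FC (r,kernel):
  [0] read 0x16 idx=4: raw=0x48007 flags P=1 W=1 U=1 S=0
  [1] read 0x48 idx=8: raw=0x49007 flags P=1 W=1 U=1 S=0
  [2] read 0x49 idx=20: raw=0x4B007 flags P=1 W=1 U=1 S=0
  [3] read 0x4B idx=8: raw=0x4D007 flags P=1 W=1 U=1 S=0
  → PA=0x4D6FC  (4 entries read)

TLB: [["0x487C1E08", "0x32"], ["0x38083A01", "0x3A"], ["0xA874321E", "0x47"], ["0x20202808", "0x4D"]]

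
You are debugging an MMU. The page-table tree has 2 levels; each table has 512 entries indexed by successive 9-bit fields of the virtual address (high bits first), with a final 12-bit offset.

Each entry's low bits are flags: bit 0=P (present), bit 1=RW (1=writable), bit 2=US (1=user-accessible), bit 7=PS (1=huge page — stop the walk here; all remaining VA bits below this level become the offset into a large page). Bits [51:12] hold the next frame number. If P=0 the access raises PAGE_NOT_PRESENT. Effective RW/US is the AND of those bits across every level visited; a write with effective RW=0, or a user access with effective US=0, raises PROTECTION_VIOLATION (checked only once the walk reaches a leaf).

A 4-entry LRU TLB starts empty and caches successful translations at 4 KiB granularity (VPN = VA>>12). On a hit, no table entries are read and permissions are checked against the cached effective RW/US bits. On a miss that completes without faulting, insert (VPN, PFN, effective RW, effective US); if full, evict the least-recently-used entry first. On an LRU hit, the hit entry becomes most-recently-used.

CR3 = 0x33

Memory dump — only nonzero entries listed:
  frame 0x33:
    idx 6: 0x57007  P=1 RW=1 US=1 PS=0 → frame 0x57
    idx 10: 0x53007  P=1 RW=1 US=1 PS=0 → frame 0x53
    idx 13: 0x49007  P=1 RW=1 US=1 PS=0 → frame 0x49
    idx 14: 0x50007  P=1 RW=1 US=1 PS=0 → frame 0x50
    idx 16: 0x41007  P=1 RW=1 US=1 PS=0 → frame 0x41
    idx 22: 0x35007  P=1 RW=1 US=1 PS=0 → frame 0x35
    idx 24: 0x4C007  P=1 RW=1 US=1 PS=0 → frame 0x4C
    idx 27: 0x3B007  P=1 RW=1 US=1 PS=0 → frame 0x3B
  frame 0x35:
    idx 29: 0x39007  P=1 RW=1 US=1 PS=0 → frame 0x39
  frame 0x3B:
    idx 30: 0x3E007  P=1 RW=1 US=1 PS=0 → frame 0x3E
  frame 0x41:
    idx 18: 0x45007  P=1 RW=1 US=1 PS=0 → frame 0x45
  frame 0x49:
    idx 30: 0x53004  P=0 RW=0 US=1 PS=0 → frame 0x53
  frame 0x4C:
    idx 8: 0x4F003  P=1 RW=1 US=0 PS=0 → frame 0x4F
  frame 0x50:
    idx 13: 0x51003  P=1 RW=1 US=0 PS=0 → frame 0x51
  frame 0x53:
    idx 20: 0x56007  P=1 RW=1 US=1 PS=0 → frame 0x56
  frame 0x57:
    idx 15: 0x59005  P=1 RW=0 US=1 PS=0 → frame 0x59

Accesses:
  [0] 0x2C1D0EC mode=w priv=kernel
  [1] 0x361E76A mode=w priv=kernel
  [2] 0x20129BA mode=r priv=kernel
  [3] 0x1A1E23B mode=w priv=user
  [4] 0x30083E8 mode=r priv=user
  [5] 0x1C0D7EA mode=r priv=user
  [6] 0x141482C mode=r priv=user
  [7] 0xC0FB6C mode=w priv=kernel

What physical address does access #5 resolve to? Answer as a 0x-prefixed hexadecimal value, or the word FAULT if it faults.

Walk each access:
#0 VA=0x2C1D0EC (w,kernel):
  L0: frame=0x33 idx=22 entry=0x35007 [P=1 RW=1 US=1 PS=0]
  L1: frame=0x35 idx=29 entry=0x39007 [P=1 RW=1 US=1 PS=0]
  → PA=0x390EC  (2 entries read)
#1 VA=0x361E76A (w,kernel):
  L0: frame=0x33 idx=27 entry=0x3B007 [P=1 RW=1 US=1 PS=0]
  L1: frame=0x3B idx=30 entry=0x3E007 [P=1 RW=1 US=1 PS=0]
  → PA=0x3E76A  (2 entries read)
#2 VA=0x20129BA (r,kernel):
  L0: frame=0x33 idx=16 entry=0x41007 [P=1 RW=1 US=1 PS=0]
  L1: frame=0x41 idx=18 entry=0x45007 [P=1 RW=1 US=1 PS=0]
  → PA=0x459BA  (2 entries read)
#3 VA=0x1A1E23B (w,user):
  L0: frame=0x33 idx=13 entry=0x49007 [P=1 RW=1 US=1 PS=0]
  L1: frame=0x49 idx=30 entry=0x53004 [P=0 RW=0 US=1 PS=0]
  ✗ PAGE_NOT_PRESENT  [2 reads]
#4 VA=0x30083E8 (r,user):
  L0: frame=0x33 idx=24 entry=0x4C007 [P=1 RW=1 US=1 PS=0]
  L1: frame=0x4C idx=8 entry=0x4F003 [P=1 RW=1 US=0 PS=0]
  ✗ PROTECTION_VIOLATION  [2 reads]
#5 VA=0x1C0D7EA (r,user):
  L0: frame=0x33 idx=14 entry=0x50007 [P=1 RW=1 US=1 PS=0]
  L1: frame=0x50 idx=13 entry=0x51003 [P=1 RW=1 US=0 PS=0]
  ✗ PROTECTION_VIOLATION  [2 reads]
#6 VA=0x141482C (r,user):
  L0: frame=0x33 idx=10 entry=0x53007 [P=1 RW=1 US=1 PS=0]
  L1: frame=0x53 idx=20 entry=0x56007 [P=1 RW=1 US=1 PS=0]
  → PA=0x5682C  (2 entries read)
#7 VA=0xC0FB6C (w,kernel):
  L0: frame=0x33 idx=6 entry=0x57007 [P=1 RW=1 US=1 PS=0]
  L1: frame=0x57 idx=15 entry=0x59005 [P=1 RW=0 US=1 PS=0]
  ✗ PROTECTION_VIOLATION  [2 reads]

Access #5 PA: FAULT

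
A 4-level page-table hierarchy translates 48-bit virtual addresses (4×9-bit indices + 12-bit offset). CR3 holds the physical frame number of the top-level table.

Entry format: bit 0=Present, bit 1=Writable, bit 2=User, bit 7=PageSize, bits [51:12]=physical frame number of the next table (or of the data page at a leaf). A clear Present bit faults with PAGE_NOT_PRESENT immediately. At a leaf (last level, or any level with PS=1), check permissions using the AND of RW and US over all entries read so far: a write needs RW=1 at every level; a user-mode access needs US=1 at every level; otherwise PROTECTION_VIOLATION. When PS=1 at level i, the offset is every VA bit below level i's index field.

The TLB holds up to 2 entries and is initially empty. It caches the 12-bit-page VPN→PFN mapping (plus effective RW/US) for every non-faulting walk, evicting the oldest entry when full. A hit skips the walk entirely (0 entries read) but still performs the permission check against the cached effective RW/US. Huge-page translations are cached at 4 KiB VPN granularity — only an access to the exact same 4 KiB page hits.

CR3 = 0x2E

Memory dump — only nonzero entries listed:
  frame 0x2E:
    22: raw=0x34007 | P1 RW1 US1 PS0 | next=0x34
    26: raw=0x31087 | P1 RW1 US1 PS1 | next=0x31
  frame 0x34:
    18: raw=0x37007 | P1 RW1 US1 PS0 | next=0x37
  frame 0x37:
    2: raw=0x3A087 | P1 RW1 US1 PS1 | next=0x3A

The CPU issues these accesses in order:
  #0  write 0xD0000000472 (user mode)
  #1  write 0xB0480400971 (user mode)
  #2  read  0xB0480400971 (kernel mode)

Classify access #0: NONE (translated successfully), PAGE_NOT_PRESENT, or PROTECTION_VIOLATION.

Trace:
#0 VA=0xD0000000472 (w,user):
  L0 @0x2E[26] → 0x31087  P=1,RW=1,US=1,PS=1
  ✓ 0x31472 (huge @L0)  — 1 lookups
#1 VA=0xB0480400971 (w,user):
  L0 @0x2E[22] → 0x34007  P=1,RW=1,US=1,PS=0
  L1 @0x34[18] → 0x37007  P=1,RW=1,US=1,PS=0
  L2 @0x37[2] → 0x3A087  P=1,RW=1,US=1,PS=1
  ✓ 0x3A971 (huge @L2)  — 3 lookups
#2 VA=0xB0480400971 (r,kernel):
  TLB hit vpn=0xB0480400 → PA=0x3A971

Access #0 fault: NONE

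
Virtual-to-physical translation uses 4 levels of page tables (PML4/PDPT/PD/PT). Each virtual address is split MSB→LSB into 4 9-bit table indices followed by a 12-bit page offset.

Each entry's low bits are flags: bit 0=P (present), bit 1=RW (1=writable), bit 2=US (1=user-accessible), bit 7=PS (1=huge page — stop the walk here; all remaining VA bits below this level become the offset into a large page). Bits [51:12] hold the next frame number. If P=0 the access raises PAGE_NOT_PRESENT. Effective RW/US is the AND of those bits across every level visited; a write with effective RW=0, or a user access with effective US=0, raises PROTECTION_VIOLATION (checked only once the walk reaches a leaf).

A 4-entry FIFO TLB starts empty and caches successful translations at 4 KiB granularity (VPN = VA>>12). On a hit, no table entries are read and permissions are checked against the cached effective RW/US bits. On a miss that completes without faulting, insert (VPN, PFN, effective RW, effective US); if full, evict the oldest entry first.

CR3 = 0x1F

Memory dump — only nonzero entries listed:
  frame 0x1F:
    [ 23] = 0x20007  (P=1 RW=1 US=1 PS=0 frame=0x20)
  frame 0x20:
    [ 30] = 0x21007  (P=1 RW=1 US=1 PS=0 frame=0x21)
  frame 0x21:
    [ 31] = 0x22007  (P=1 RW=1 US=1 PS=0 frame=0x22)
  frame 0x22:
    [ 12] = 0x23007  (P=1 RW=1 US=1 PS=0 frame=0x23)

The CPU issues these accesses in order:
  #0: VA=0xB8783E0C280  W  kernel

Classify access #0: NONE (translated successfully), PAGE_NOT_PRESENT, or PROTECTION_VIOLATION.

Walk each access:
#0 VA=0xB8783E0C280 (w,kernel):
  lvl0: tbl 0x1F, slot 23 ⇒ 0x20007 (P1/RW1/US1/PS0)
  lvl1: tbl 0x20, slot 30 ⇒ 0x21007 (P1/RW1/US1/PS0)
  lvl2: tbl 0x21, slot 31 ⇒ 0x22007 (P1/RW1/US1/PS0)
  lvl3: tbl 0x22, slot 12 ⇒ 0x23007 (P1/RW1/US1/PS0)
  ✓ 0x23280  — 4 lookups

Access #0 fault: NONE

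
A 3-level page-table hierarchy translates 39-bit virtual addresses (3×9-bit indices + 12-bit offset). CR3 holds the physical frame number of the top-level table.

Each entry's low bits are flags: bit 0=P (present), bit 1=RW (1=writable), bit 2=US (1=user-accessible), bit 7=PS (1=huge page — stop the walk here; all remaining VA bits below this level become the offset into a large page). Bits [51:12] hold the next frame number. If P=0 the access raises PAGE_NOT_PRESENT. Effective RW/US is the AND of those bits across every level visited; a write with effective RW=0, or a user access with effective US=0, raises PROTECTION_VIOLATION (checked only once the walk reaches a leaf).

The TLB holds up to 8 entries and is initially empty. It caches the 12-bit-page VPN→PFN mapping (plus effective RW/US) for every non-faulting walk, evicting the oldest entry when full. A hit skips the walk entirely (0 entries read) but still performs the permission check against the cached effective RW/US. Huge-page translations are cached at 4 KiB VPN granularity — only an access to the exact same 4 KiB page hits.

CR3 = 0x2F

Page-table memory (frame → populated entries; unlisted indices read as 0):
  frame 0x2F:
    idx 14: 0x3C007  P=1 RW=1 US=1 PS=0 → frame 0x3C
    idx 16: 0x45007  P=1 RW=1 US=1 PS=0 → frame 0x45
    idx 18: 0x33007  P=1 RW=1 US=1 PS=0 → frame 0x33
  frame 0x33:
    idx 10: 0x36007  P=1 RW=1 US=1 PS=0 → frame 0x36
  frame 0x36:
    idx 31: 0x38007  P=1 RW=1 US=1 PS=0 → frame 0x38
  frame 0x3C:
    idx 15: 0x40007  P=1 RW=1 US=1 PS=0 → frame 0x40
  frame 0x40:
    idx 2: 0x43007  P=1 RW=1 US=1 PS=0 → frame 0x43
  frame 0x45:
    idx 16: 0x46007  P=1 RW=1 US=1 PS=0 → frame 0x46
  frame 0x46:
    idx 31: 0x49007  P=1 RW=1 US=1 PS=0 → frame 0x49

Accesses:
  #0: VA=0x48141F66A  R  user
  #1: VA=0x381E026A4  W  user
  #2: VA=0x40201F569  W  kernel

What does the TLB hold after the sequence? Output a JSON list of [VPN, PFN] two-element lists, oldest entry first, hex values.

Per-access translation:
#0 VA=0x48141F66A (r,user):
  L0: frame=0x2F idx=18 entry=0x33007 [P=1 RW=1 US=1 PS=0]
  L1: frame=0x33 idx=10 entry=0x36007 [P=1 RW=1 US=1 PS=0]
  L2: frame=0x36 idx=31 entry=0x38007 [P=1 RW=1 US=1 PS=0]
  ⇒ phys 0x3866A  [3 reads]
#1 VA=0x381E026A4 (w,user):
  L0: frame=0x2F idx=14 entry=0x3C007 [P=1 RW=1 US=1 PS=0]
  L1: frame=0x3C idx=15 entry=0x40007 [P=1 RW=1 US=1 PS=0]
  L2: frame=0x40 idx=2 entry=0x43007 [P=1 RW=1 US=1 PS=0]
  ⇒ phys 0x436A4  [3 reads]
#2 VA=0x40201F569 (w,kernel):
  L0: frame=0x2F idx=16 entry=0x45007 [P=1 RW=1 US=1 PS=0]
  L1: frame=0x45 idx=16 entry=0x46007 [P=1 RW=1 US=1 PS=0]
  L2: frame=0x46 idx=31 entry=0x49007 [P=1 RW=1 US=1 PS=0]
  ⇒ phys 0x49569  [3 reads]

TLB: [["0x48141F", "0x38"], ["0x381E02", "0x43"], ["0x40201F", "0x49"]]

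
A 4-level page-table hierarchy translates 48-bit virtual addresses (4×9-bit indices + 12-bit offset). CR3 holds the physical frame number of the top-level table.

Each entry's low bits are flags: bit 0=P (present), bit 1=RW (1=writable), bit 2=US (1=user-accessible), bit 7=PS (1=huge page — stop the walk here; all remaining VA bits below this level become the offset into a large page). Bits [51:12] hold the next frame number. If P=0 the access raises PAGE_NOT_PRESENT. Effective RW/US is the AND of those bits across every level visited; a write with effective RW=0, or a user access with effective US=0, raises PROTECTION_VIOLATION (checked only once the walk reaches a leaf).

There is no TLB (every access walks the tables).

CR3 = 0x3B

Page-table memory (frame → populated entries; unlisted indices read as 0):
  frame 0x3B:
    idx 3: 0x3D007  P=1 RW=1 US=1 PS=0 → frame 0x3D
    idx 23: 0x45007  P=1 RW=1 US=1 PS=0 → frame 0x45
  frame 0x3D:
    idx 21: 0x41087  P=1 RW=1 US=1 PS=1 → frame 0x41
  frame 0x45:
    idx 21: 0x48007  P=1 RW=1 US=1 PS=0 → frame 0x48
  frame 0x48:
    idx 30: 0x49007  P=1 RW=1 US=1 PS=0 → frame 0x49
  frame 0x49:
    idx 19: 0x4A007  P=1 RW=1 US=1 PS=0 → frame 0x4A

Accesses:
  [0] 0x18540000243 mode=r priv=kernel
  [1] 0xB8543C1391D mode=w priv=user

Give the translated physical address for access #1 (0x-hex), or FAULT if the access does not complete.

Walk each access:
#0 VA=0x18540000243 (r,kernel):
  L0 @0x3B[3] → 0x3D007  P=1,RW=1,US=1,PS=0
  L1 @0x3D[21] → 0x41087  P=1,RW=1,US=1,PS=1
  → PA=0x41243 (huge @L1)  (2 entries read)
#1 VA=0xB8543C1391D (w,user):
  L0 @0x3B[23] → 0x45007  P=1,RW=1,US=1,PS=0
  L1 @0x45[21] → 0x48007  P=1,RW=1,US=1,PS=0
  L2 @0x48[30] → 0x49007  P=1,RW=1,US=1,PS=0
  L3 @0x49[19] → 0x4A007  P=1,RW=1,US=1,PS=0
  → PA=0x4A91D  (4 entries read)

Access #1 PA: 0x4A91D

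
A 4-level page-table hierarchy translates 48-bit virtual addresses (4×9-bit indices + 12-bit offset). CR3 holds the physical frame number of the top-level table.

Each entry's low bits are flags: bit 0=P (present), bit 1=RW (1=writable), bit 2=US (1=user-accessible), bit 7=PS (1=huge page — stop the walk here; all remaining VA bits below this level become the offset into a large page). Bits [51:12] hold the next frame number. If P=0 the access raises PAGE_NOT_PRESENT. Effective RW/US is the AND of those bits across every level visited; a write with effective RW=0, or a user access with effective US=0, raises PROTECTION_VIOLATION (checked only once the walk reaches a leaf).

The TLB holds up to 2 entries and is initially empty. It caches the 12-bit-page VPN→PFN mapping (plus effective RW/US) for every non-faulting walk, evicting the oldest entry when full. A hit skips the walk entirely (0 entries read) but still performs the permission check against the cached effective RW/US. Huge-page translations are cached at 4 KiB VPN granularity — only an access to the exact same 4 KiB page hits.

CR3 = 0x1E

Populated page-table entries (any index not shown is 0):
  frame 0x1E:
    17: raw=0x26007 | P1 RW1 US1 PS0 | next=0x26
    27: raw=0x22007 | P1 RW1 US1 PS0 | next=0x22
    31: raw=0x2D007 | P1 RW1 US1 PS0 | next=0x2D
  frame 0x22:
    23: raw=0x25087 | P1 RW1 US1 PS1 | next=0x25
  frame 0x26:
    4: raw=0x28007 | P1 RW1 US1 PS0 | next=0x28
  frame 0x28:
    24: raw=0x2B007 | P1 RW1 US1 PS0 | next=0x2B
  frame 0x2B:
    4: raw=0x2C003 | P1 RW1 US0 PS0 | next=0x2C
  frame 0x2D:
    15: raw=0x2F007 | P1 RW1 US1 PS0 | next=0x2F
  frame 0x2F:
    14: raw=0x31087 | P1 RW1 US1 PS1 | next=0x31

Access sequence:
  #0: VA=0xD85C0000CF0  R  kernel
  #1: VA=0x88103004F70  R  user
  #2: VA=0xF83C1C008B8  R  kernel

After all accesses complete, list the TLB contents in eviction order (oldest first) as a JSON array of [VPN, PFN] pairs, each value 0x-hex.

Trace:
#0 VA=0xD85C0000CF0 (r,kernel):
  [0] read 0x1E idx=27: raw=0x22007 flags P=1 W=1 U=1 S=0
  [1] read 0x22 idx=23: raw=0x25087 flags P=1 W=1 U=1 S=1
  ⇒ phys 0x25CF0 (huge @L1)  [2 reads]
#1 VA=0x88103004F70 (r,user):
  [0] read 0x1E idx=17: raw=0x26007 flags P=1 W=1 U=1 S=0
  [1] read 0x26 idx=4: raw=0x28007 flags P=1 W=1 U=1 S=0
  [2] read 0x28 idx=24: raw=0x2B007 flags P=1 W=1 U=1 S=0
  [3] read 0x2B idx=4: raw=0x2C003 flags P=1 W=1 U=0 S=0
  ✗ PROTECTION_VIOLATION  [4 reads]
#2 VA=0xF83C1C008B8 (r,kernel):
  [0] read 0x1E idx=31: raw=0x2D007 flags P=1 W=1 U=1 S=0
  [1] read 0x2D idx=15: raw=0x2F007 flags P=1 W=1 U=1 S=0
  [2] read 0x2F idx=14: raw=0x31087 flags P=1 W=1 U=1 S=1
  ⇒ phys 0x318B8 (huge @L2)  [3 reads]

TLB: [["0xD85C0000", "0x25"], ["0xF83C1C00", "0x31"]]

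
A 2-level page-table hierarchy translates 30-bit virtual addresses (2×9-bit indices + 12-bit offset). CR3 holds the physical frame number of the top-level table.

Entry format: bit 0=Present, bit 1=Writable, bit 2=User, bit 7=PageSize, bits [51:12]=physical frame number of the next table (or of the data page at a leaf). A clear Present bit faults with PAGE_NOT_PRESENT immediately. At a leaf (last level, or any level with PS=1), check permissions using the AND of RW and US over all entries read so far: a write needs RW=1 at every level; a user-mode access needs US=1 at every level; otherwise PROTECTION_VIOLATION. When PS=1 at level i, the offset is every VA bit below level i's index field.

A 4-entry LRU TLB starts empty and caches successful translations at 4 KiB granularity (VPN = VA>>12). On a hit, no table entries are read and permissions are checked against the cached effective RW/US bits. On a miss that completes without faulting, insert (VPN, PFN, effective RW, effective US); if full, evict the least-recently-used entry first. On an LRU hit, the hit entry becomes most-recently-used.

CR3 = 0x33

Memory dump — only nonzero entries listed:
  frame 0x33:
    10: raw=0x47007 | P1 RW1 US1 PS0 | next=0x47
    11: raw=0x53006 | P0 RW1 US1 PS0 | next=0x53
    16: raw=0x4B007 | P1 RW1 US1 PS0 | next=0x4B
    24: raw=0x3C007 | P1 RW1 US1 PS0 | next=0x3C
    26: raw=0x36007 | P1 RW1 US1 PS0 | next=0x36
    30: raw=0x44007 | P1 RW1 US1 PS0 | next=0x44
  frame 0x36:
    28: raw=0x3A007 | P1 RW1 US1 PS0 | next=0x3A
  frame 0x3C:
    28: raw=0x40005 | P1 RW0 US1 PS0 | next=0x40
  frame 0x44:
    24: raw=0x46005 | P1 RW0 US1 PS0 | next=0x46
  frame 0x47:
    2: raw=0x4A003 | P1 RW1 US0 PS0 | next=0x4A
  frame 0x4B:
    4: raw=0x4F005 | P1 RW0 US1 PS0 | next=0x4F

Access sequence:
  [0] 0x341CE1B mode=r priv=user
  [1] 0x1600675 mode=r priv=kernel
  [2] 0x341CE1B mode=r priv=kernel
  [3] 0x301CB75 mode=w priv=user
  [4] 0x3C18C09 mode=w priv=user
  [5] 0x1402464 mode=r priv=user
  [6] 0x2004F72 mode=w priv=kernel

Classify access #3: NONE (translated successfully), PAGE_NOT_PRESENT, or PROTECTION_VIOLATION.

Walk each access:
#0 VA=0x341CE1B (r,user):
  [0] read 0x33 idx=26: raw=0x36007 flags P=1 W=1 U=1 S=0
  [1] read 0x36 idx=28: raw=0x3A007 flags P=1 W=1 U=1 S=0
  ⇒ phys 0x3AE1B  [2 reads]
#1 VA=0x1600675 (r,kernel):
  [0] read 0x33 idx=11: raw=0x53006 flags P=0 W=1 U=1 S=0
  ✗ PAGE_NOT_PRESENT  [1 reads]
#2 VA=0x341CE1B (r,kernel):
  TLB hit vpn=0x341C → PA=0x3AE1B
#3 VA=0x301CB75 (w,user):
  [0] read 0x33 idx=24: raw=0x3C007 flags P=1 W=1 U=1 S=0
  [1] read 0x3C idx=28: raw=0x40005 flags P=1 W=0 U=1 S=0
  ✗ PROTECTION_VIOLATION  [2 reads]
#4 VA=0x3C18C09 (w,user):
  [0] read 0x33 idx=30: raw=0x44007 flags P=1 W=1 U=1 S=0
  [1] read 0x44 idx=24: raw=0x46005 flags P=1 W=0 U=1 S=0
  ✗ PROTECTION_VIOLATION  [2 reads]
#5 VA=0x1402464 (r,user):
  [0] read 0x33 idx=10: raw=0x47007 flags P=1 W=1 U=1 S=0
  [1] read 0x47 idx=2: raw=0x4A003 flags P=1 W=1 U=0 S=0
  ✗ PROTECTION_VIOLATION  [2 reads]
#6 VA=0x2004F72 (w,kernel):
  [0] read 0x33 idx=16: raw=0x4B007 flags P=1 W=1 U=1 S=0
  [1] read 0x4B idx=4: raw=0x4F005 flags P=1 W=0 U=1 S=0
  ✗ PROTECTION_VIOLATION  [2 reads]

Access #3 fault: PROTECTION_VIOLATION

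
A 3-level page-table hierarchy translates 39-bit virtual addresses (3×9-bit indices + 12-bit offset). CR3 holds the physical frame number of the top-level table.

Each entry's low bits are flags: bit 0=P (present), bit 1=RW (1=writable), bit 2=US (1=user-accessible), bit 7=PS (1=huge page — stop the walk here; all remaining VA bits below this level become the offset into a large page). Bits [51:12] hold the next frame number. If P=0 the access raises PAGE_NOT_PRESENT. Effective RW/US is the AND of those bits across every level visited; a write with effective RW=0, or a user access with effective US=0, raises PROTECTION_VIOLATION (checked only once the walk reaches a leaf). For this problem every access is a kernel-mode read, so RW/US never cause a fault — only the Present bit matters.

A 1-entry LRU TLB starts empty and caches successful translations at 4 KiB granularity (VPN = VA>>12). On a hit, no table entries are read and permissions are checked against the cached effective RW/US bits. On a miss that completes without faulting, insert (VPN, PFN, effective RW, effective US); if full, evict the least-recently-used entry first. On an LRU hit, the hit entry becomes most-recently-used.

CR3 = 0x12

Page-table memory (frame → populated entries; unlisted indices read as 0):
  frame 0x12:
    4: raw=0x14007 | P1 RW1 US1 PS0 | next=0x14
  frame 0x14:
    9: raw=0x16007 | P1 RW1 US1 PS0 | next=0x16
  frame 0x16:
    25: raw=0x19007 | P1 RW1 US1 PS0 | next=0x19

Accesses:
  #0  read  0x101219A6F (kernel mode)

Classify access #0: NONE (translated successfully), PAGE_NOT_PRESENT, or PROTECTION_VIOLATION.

Per-access translation:
#0 VA=0x101219A6F (r,kernel):
  lvl0: tbl 0x12, slot 4 ⇒ 0x14007 (P1/RW1/US1/PS0)
  lvl1: tbl 0x14, slot 9 ⇒ 0x16007 (P1/RW1/US1/PS0)
  lvl2: tbl 0x16, slot 25 ⇒ 0x19007 (P1/RW1/US1/PS0)
  ✓ 0x19A6F  — 3 lookups

Access #0 fault: NONE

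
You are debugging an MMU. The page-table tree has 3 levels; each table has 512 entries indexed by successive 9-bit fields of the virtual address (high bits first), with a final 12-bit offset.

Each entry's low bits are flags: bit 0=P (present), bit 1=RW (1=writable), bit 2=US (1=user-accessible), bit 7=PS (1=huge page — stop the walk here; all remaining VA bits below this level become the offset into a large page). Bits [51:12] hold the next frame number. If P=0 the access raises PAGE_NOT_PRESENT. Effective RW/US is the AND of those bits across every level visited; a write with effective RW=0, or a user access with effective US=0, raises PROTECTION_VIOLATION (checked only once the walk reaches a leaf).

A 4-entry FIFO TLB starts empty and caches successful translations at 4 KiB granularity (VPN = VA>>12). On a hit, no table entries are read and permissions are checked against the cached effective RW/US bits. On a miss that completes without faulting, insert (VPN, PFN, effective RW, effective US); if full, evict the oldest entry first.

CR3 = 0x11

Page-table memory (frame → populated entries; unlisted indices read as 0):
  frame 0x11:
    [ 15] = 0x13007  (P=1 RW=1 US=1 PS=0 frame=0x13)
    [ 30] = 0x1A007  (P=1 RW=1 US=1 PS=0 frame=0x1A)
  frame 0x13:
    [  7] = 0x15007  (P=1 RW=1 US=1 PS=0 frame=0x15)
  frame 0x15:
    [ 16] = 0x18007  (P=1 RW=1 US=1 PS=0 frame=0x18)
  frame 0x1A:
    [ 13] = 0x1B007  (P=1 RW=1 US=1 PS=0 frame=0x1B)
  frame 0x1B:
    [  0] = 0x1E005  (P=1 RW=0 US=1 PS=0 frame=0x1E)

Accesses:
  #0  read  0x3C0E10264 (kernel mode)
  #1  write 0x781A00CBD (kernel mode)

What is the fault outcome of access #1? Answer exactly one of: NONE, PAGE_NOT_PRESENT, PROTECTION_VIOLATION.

Trace:
#0 VA=0x3C0E10264 (r,kernel):
  [0] read 0x11 idx=15: raw=0x13007 flags P=1 W=1 U=1 S=0
  [1] read 0x13 idx=7: raw=0x15007 flags P=1 W=1 U=1 S=0
  [2] read 0x15 idx=16: raw=0x18007 flags P=1 W=1 U=1 S=0
  ⇒ phys 0x18264  [3 reads]
#1 VA=0x781A00CBD (w,kernel):
  [0] read 0x11 idx=30: raw=0x1A007 flags P=1 W=1 U=1 S=0
  [1] read 0x1A idx=13: raw=0x1B007 flags P=1 W=1 U=1 S=0
  [2] read 0x1B idx=0: raw=0x1E005 flags P=1 W=0 U=1 S=0
  ⇒ fault: PROTECTION_VIOLATION  — 3 lookups

Access #1 fault: PROTECTION_VIOLATION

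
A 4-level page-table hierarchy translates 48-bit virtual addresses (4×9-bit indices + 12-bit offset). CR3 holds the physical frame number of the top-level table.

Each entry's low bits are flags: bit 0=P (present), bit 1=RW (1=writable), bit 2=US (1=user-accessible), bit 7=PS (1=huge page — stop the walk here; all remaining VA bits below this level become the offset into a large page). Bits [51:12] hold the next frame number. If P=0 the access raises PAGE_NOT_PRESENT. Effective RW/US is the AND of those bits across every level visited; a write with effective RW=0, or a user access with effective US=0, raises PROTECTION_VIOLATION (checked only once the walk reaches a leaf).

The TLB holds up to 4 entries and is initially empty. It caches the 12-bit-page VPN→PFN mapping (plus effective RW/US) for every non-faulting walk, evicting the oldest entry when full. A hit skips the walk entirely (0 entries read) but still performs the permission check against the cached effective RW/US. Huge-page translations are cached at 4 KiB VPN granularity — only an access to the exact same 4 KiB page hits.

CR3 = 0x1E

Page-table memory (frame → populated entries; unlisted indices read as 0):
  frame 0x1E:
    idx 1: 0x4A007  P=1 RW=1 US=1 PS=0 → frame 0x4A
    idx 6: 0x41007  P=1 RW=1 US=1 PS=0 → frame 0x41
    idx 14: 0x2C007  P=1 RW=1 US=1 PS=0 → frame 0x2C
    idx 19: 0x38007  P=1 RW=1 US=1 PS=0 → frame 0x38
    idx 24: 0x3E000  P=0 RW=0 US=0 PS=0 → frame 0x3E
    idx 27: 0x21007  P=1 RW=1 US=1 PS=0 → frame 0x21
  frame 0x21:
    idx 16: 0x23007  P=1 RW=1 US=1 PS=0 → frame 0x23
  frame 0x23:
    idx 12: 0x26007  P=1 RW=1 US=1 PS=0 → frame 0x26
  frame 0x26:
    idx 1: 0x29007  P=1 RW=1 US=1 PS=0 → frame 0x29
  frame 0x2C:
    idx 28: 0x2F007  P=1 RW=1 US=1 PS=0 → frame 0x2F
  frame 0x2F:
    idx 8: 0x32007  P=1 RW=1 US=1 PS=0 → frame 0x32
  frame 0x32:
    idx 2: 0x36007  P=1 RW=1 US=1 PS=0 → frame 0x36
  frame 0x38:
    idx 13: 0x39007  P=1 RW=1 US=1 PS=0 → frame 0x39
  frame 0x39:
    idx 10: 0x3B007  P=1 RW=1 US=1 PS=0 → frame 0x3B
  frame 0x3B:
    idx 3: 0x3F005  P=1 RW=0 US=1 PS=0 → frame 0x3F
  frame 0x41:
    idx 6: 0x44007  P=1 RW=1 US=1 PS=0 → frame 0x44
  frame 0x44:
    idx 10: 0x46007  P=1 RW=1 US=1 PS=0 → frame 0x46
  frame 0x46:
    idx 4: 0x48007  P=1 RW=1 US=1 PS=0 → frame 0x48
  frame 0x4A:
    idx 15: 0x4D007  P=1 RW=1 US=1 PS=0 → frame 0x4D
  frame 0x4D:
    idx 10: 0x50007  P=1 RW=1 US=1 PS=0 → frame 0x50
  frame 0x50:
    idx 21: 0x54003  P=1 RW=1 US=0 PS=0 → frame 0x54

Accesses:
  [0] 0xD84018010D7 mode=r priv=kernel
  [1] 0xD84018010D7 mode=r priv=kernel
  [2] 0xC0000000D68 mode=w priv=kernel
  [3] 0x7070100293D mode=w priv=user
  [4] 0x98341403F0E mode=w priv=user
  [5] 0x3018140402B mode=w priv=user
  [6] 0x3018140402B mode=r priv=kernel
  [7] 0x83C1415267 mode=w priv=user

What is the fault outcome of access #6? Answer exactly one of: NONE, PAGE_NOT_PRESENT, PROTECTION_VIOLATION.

Per-access translation:
#0 VA=0xD84018010D7 (r,kernel):
  [0] read 0x1E idx=27: raw=0x21007 flags P=1 W=1 U=1 S=0
  [1] read 0x21 idx=16: raw=0x23007 flags P=1 W=1 U=1 S=0
  [2] read 0x23 idx=12: raw=0x26007 flags P=1 W=1 U=1 S=0
  [3] read 0x26 idx=1: raw=0x29007 flags P=1 W=1 U=1 S=0
  ✓ 0x290D7  — 4 lookups
#1 VA=0xD84018010D7 (r,kernel):
  TLB hit vpn=0xD8401801 → PA=0x290D7
#2 VA=0xC0000000D68 (w,kernel):
  [0] read 0x1E idx=24: raw=0x3E000 flags P=0 W=0 U=0 S=0
  → PAGE_NOT_PRESENT  (1 entries read)
#3 VA=0x7070100293D (w,user):
  [0] read 0x1E idx=14: raw=0x2C007 flags P=1 W=1 U=1 S=0
  [1] read 0x2C idx=28: raw=0x2F007 flags P=1 W=1 U=1 S=0
  [2] read 0x2F idx=8: raw=0x32007 flags P=1 W=1 U=1 S=0
  [3] read 0x32 idx=2: raw=0x36007 flags P=1 W=1 U=1 S=0
  ✓ 0x3693D  — 4 lookups
#4 VA=0x98341403F0E (w,user):
  [0] read 0x1E idx=19: raw=0x38007 flags P=1 W=1 U=1 S=0
  [1] read 0x38 idx=13: raw=0x39007 flags P=1 W=1 U=1 S=0
  [2] read 0x39 idx=10: raw=0x3B007 flags P=1 W=1 U=1 S=0
  [3] read 0x3B idx=3: raw=0x3F005 flags P=1 W=0 U=1 S=0
  → PROTECTION_VIOLATION  (4 entries read)
#5 VA=0x3018140402B (w,user):
  [0] read 0x1E idx=6: raw=0x41007 flags P=1 W=1 U=1 S=0
  [1] read 0x41 idx=6: raw=0x44007 flags P=1 W=1 U=1 S=0
  [2] read 0x44 idx=10: raw=0x46007 flags P=1 W=1 U=1 S=0
  [3] read 0x46 idx=4: raw=0x48007 flags P=1 W=1 U=1 S=0
  ✓ 0x4802B  — 4 lookups
#6 VA=0x3018140402B (r,kernel):
  TLB hit vpn=0x30181404 → PA=0x4802B
#7 VA=0x83C1415267 (w,user):
  [0] read 0x1E idx=1: raw=0x4A007 flags P=1 W=1 U=1 S=0
  [1] read 0x4A idx=15: raw=0x4D007 flags P=1 W=1 U=1 S=0
  [2] read 0x4D idx=10: raw=0x50007 flags P=1 W=1 U=1 S=0
  [3] read 0x50 idx=21: raw=0x54003 flags P=1 W=1 U=0 S=0
  → PROTECTION_VIOLATION  (4 entries read)

Access #6 fault: NONE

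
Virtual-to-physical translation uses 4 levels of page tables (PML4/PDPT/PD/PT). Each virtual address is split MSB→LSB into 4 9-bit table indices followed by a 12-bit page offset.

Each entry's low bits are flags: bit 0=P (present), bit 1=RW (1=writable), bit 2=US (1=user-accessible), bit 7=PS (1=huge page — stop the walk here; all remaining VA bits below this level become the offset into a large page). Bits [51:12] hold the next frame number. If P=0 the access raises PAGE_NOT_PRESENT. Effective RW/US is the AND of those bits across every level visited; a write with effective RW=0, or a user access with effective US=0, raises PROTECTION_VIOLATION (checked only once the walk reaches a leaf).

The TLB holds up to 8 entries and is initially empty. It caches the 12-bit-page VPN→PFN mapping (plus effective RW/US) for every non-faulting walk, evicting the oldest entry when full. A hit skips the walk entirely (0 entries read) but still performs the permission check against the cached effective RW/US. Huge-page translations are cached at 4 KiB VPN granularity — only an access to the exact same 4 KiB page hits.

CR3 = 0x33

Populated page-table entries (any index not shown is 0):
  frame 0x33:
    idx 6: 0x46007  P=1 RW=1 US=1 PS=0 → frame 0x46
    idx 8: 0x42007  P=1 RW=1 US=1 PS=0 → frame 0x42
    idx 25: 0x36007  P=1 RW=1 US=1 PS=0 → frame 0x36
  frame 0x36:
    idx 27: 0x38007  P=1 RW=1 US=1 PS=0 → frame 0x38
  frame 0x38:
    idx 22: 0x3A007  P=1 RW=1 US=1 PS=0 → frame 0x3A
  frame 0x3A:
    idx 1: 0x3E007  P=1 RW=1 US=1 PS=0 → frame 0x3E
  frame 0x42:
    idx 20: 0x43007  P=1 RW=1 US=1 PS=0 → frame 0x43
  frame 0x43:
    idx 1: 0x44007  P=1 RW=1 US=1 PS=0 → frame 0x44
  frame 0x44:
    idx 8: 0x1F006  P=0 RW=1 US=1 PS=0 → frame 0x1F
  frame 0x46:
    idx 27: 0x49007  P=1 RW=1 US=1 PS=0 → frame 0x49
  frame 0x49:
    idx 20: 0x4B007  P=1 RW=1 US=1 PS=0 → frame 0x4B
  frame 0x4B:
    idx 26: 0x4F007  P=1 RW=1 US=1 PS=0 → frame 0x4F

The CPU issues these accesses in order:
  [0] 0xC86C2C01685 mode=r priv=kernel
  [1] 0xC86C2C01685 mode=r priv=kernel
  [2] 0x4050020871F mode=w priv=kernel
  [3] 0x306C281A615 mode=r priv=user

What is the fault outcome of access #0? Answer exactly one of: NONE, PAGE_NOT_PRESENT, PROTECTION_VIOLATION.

Per-access translation:
#0 VA=0xC86C2C01685 (r,kernel):
  [0] read 0x33 idx=25: raw=0x36007 flags P=1 W=1 U=1 S=0
  [1] read 0x36 idx=27: raw=0x38007 flags P=1 W=1 U=1 S=0
  [2] read 0x38 idx=22: raw=0x3A007 flags P=1 W=1 U=1 S=0
  [3] read 0x3A idx=1: raw=0x3E007 flags P=1 W=1 U=1 S=0
  ✓ 0x3E685  — 4 lookups
#1 VA=0xC86C2C01685 (r,kernel):
  TLB hit vpn=0xC86C2C01 → PA=0x3E685
#2 VA=0x4050020871F (w,kernel):
  [0] read 0x33 idx=8: raw=0x42007 flags P=1 W=1 U=1 S=0
  [1] read 0x42 idx=20: raw=0x43007 flags P=1 W=1 U=1 S=0
  [2] read 0x43 idx=1: raw=0x44007 flags P=1 W=1 U=1 S=0
  [3] read 0x44 idx=8: raw=0x1F006 flags P=0 W=1 U=1 S=0
  ✗ PAGE_NOT_PRESENT  [4 reads]
#3 VA=0x306C281A615 (r,user):
  [0] read 0x33 idx=6: raw=0x46007 flags P=1 W=1 U=1 S=0
  [1] read 0x46 idx=27: raw=0x49007 flags P=1 W=1 U=1 S=0
  [2] read 0x49 idx=20: raw=0x4B007 flags P=1 W=1 U=1 S=0
  [3] read 0x4B idx=26: raw=0x4F007 flags P=1 W=1 U=1 S=0
  ✓ 0x4F615  — 4 lookups

Access #0 fault: NONE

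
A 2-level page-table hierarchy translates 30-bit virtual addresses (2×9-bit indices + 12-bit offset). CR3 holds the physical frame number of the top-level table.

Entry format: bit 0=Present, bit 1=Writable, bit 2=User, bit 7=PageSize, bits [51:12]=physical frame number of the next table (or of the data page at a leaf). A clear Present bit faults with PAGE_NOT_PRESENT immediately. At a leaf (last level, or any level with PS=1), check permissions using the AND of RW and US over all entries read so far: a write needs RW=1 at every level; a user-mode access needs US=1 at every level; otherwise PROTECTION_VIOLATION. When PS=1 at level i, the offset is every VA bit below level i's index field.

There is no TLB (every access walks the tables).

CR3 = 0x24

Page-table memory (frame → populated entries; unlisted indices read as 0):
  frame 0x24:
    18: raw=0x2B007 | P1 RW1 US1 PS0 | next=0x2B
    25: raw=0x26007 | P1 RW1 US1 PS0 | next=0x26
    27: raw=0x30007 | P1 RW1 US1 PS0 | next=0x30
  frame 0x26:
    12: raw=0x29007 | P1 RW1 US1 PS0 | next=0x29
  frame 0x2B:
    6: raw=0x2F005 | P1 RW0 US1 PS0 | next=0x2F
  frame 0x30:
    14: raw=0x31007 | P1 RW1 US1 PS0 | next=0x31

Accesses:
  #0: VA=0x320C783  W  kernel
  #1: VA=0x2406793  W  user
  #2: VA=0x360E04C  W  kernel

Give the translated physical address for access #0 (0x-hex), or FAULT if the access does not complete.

Per-access translation:
#0 VA=0x320C783 (w,kernel):
  lvl0: tbl 0x24, slot 25 ⇒ 0x26007 (P1/RW1/US1/PS0)
  lvl1: tbl 0x26, slot 12 ⇒ 0x29007 (P1/RW1/US1/PS0)
  ✓ 0x29783  — 2 lookups
#1 VA=0x2406793 (w,user):
  lvl0: tbl 0x24, slot 18 ⇒ 0x2B007 (P1/RW1/US1/PS0)
  lvl1: tbl 0x2B, slot 6 ⇒ 0x2F005 (P1/RW0/US1/PS0)
  → PROTECTION_VIOLATION  (2 entries read)
#2 VA=0x360E04C (w,kernel):
  lvl0: tbl 0x24, slot 27 ⇒ 0x30007 (P1/RW1/US1/PS0)
  lvl1: tbl 0x30, slot 14 ⇒ 0x31007 (P1/RW1/US1/PS0)
  ✓ 0x3104C  — 2 lookups

Access #0 PA: 0x29783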